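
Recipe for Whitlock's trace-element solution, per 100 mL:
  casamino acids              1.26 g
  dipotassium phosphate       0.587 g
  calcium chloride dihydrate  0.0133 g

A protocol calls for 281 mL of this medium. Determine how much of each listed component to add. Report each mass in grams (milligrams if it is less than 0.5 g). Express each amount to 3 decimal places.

casamino acids 3.541 g; dipotassium phosphate 1.649 g; calcium chloride dihydrate 37.373 mg

Ratio of target to recipe volume: 281 / 100 = 2.81.
casamino acids: 1.26 g × (281 mL / 100 mL) = 3.541 g
dipotassium phosphate: 0.587 g × (281 mL / 100 mL) = 1.649 g
calcium chloride dihydrate: 0.0133 g × (281 mL / 100 mL) = 0.037373 g = 37.373 mg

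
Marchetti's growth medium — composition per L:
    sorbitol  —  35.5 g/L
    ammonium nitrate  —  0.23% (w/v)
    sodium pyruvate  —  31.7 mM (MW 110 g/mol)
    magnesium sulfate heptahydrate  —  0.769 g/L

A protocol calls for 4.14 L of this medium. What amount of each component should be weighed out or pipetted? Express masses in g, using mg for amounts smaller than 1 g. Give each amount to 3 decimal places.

Working volume: 4.14 L.
sorbitol: 35.5 g/L × 4.14 L = 146.970 g
ammonium nitrate: 0.23 g per 100 mL × 4140 mL ÷ 100 = 9.522 g
sodium pyruvate: 31.7 mmol/L × 110 g/mol × 4.14 L ÷ 1000 = 14.436 g
magnesium sulfate heptahydrate: 0.769 g/L × 4.14 L = 3.184 g

sorbitol 146.970 g; ammonium nitrate 9.522 g; sodium pyruvate 14.436 g; magnesium sulfate heptahydrate 3.184 g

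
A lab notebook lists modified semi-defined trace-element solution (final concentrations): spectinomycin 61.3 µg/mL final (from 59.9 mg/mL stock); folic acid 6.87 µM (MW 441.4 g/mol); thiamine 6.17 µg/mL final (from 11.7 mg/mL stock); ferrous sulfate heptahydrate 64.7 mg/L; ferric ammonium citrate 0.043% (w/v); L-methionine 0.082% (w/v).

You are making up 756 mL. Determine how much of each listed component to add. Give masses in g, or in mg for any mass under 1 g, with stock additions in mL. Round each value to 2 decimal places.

spectinomycin 0.77 mL; folic acid 2.29 mg; thiamine 0.40 mL; ferrous sulfate heptahydrate 48.91 mg; ferric ammonium citrate 325.08 mg; L-methionine 619.92 mg

Working volume: 756 mL = 0.756 L.
spectinomycin: dilute stock: 61.3 µg/mL × 756 mL ÷ 59900 µg/mL = 0.77 mL
folic acid: 6.87 µmol/L × 441.4 g/mol × 0.756 L ÷ 1000 = 2.29 mg
thiamine: dilute stock: 6.17 µg/mL × 756 mL ÷ 11700 µg/mL = 0.40 mL
ferrous sulfate heptahydrate: 64.7 mg/L × 0.756 L = 48.91 mg
ferric ammonium citrate: 0.043 g per 100 mL × 756 mL ÷ 100 = 0.32508 g = 325.08 mg
L-methionine: 0.082% w/v = 0.82 g/L → 0.82 × 0.756 L = 0.61992 g = 619.92 mg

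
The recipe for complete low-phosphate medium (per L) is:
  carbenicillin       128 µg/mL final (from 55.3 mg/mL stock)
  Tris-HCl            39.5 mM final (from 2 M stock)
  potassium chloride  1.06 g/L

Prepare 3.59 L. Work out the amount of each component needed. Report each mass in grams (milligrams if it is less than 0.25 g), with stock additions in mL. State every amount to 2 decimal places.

carbenicillin 8.31 mL; Tris-HCl 70.90 mL; potassium chloride 3.81 g

Scale factor relative to 1 L: 3.59.
carbenicillin: C1V1 = C2V2 → 128 µg/mL × 3590 mL ÷ 55300 µg/mL = 8.31 mL
Tris-HCl: dilute stock: 39.5 mM × 3590 mL ÷ 2000 mM = 70.90 mL
potassium chloride: 1.06 g/L × 3.59 L = 3.81 g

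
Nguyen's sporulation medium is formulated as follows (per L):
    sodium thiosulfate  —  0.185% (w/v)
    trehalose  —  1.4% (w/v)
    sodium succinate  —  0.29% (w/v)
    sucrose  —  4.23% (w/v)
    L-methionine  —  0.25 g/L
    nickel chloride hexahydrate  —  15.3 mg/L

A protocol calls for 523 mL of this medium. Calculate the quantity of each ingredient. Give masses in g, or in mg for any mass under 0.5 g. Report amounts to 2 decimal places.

sodium thiosulfate 0.97 g; trehalose 7.32 g; sodium succinate 1.52 g; sucrose 22.12 g; L-methionine 130.75 mg; nickel chloride hexahydrate 8.00 mg

Scale factor relative to 1 L: 0.523.
sodium thiosulfate: 0.185 g per 100 mL × 523 mL ÷ 100 = 0.97 g
trehalose: 1.4 g per 100 mL × 523 mL ÷ 100 = 7.32 g
sodium succinate: 0.29% w/v = 2.9 g/L → 2.9 × 0.523 L = 1.52 g
sucrose: 4.23 g per 100 mL × 523 mL ÷ 100 = 22.12 g
L-methionine: 0.25 g/L × 0.523 L = 0.13075 g = 130.75 mg
nickel chloride hexahydrate: 15.3 mg/L × 0.523 L = 8.00 mg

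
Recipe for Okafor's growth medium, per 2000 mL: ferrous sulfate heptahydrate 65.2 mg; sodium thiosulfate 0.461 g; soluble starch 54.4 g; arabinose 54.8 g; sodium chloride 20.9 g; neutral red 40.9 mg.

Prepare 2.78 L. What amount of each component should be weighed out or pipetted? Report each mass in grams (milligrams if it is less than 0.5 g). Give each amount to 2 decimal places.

ferrous sulfate heptahydrate 90.63 mg; sodium thiosulfate 0.64 g; soluble starch 75.62 g; arabinose 76.17 g; sodium chloride 29.05 g; neutral red 56.85 mg

Scale factor = 2780 mL / 2000 mL = 1.39.
ferrous sulfate heptahydrate: 65.2 mg × (2780 mL / 2000 mL) = 90.63 mg
sodium thiosulfate: 0.461 g × (2780 mL / 2000 mL) = 0.64 g
soluble starch: 54.4 g × (2780 mL / 2000 mL) = 75.62 g
arabinose: 54.8 g × (2780 mL / 2000 mL) = 76.17 g
sodium chloride: 20.9 g × (2780 mL / 2000 mL) = 29.05 g
neutral red: 40.9 mg × (2780 mL / 2000 mL) = 56.85 mg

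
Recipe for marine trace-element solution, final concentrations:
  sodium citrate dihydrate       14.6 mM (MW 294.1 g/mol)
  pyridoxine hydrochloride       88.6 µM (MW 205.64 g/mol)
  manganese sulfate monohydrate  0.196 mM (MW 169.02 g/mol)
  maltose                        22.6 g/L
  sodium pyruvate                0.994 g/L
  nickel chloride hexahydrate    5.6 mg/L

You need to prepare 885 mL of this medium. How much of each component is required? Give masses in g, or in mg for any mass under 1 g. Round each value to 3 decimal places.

Working volume: 885 mL = 0.885 L.
sodium citrate dihydrate: 14.6 mmol/L × 294.1 g/mol × 0.885 L ÷ 1000 = 3.800 g
pyridoxine hydrochloride: 88.6 µmol/L × 205.64 g/mol × 0.885 L ÷ 1000 = 16.124 mg
manganese sulfate monohydrate: 0.196 mmol/L × 169.02 mg/mmol × 0.885 L = 29.318 mg
maltose: 22.6 g/L × 0.885 L = 20.001 g
sodium pyruvate: 0.994 g/L × 0.885 L = 0.87969 g = 879.690 mg
nickel chloride hexahydrate: 5.6 mg/L × 0.885 L = 4.956 mg

sodium citrate dihydrate 3.800 g; pyridoxine hydrochloride 16.124 mg; manganese sulfate monohydrate 29.318 mg; maltose 20.001 g; sodium pyruvate 879.690 mg; nickel chloride hexahydrate 4.956 mg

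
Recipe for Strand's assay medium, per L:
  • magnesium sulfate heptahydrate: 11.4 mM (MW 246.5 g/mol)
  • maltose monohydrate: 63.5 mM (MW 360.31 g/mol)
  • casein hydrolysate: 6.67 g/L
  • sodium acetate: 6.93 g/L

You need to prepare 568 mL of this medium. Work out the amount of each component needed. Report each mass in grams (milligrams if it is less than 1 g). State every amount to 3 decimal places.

magnesium sulfate heptahydrate 1.596 g; maltose monohydrate 12.996 g; casein hydrolysate 3.789 g; sodium acetate 3.936 g

Scale factor relative to 1 L: 0.568.
magnesium sulfate heptahydrate: 11.4 mmol/L × 246.5 g/mol × 0.568 L ÷ 1000 = 1.596 g
maltose monohydrate: 63.5 mmol/L × 360.31 g/mol × 0.568 L ÷ 1000 = 12.996 g
casein hydrolysate: 6.67 g/L × 0.568 L = 3.789 g
sodium acetate: 6.93 g/L × 0.568 L = 3.936 g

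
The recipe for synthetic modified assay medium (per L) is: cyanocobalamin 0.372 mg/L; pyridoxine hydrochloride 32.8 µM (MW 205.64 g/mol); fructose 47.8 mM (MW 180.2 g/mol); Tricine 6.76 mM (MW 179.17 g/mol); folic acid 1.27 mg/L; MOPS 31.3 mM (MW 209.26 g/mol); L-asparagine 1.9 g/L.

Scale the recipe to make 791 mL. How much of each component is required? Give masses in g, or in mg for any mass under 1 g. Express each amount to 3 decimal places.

cyanocobalamin 0.294 mg; pyridoxine hydrochloride 5.335 mg; fructose 6.813 g; Tricine 958.051 mg; folic acid 1.005 mg; MOPS 5.181 g; L-asparagine 1.503 g

Scale factor relative to 1 L: 0.791.
cyanocobalamin: 0.372 mg/L × 0.791 L = 0.294 mg
pyridoxine hydrochloride: 32.8 µmol/L × 205.64 g/mol × 0.791 L ÷ 1000 = 5.335 mg
fructose: 47.8 mmol/L × 180.2 g/mol × 0.791 L ÷ 1000 = 6.813 g
Tricine: 6.76 mmol/L × 179.17 mg/mmol × 0.791 L = 958.051 mg
folic acid: 1.27 mg/L × 0.791 L = 1.005 mg
MOPS: 31.3 mmol/L × 209.26 g/mol × 0.791 L ÷ 1000 = 5.181 g
L-asparagine: 1.9 g/L × 0.791 L = 1.503 g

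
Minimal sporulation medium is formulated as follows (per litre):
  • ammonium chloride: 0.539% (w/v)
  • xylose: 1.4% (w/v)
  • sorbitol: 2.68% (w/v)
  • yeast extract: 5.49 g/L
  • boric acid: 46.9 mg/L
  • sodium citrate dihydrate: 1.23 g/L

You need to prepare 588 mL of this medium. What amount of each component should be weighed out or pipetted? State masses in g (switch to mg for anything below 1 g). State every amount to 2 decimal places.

Target volume = 588 mL = 0.588 L.
ammonium chloride: 0.539 g per 100 mL × 588 mL ÷ 100 = 3.17 g
xylose: 1.4 g per 100 mL × 588 mL ÷ 100 = 8.23 g
sorbitol: 2.68% w/v = 26.8 g/L → 26.8 × 0.588 L = 15.76 g
yeast extract: 5.49 g/L × 0.588 L = 3.23 g
boric acid: 46.9 mg/L × 0.588 L = 27.58 mg
sodium citrate dihydrate: 1.23 g/L × 0.588 L = 0.72324 g = 723.24 mg

ammonium chloride 3.17 g; xylose 8.23 g; sorbitol 15.76 g; yeast extract 3.23 g; boric acid 27.58 mg; sodium citrate dihydrate 723.24 mg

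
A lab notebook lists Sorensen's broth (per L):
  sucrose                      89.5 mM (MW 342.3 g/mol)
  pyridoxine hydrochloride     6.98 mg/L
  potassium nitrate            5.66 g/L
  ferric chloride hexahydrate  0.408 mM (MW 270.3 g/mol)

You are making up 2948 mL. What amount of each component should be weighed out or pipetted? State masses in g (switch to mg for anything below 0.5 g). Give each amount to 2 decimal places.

Target volume = 2948 mL = 2.948 L.
sucrose: 89.5 mmol/L × 342.3 g/mol × 2.948 L ÷ 1000 = 90.31 g
pyridoxine hydrochloride: 6.98 mg/L × 2.948 L = 20.58 mg
potassium nitrate: 5.66 g/L × 2.948 L = 16.69 g
ferric chloride hexahydrate: 0.408 mmol/L × 270.3 mg/mmol × 2.948 L = 325.11 mg

sucrose 90.31 g; pyridoxine hydrochloride 20.58 mg; potassium nitrate 16.69 g; ferric chloride hexahydrate 325.11 mg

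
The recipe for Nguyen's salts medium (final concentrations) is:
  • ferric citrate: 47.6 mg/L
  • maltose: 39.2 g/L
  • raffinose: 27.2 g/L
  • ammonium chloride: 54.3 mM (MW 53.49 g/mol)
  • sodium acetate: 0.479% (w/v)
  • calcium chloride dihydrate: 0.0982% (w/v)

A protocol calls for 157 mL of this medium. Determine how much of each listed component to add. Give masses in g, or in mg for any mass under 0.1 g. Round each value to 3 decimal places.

Target volume = 157 mL = 0.157 L.
ferric citrate: 47.6 mg/L × 0.157 L = 7.473 mg
maltose: 39.2 g/L × 0.157 L = 6.154 g
raffinose: 27.2 g/L × 0.157 L = 4.270 g
ammonium chloride: 54.3 mmol/L × 53.49 g/mol × 0.157 L ÷ 1000 = 0.456 g
sodium acetate: 0.479 g per 100 mL × 157 mL ÷ 100 = 0.752 g
calcium chloride dihydrate: 0.0982 g per 100 mL × 157 mL ÷ 100 = 0.154 g

ferric citrate 7.473 mg; maltose 6.154 g; raffinose 4.270 g; ammonium chloride 0.456 g; sodium acetate 0.752 g; calcium chloride dihydrate 0.154 g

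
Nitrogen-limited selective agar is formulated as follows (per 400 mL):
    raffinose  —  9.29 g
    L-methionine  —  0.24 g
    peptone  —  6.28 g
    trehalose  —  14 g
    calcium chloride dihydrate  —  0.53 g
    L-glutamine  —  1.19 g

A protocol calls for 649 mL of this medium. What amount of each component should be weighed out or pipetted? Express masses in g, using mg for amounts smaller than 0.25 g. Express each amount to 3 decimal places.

raffinose 15.073 g; L-methionine 0.389 g; peptone 10.189 g; trehalose 22.715 g; calcium chloride dihydrate 0.860 g; L-glutamine 1.931 g

Ratio of target to recipe volume: 649 / 400 = 1.6225.
raffinose: 9.29 g × (649 mL / 400 mL) = 15.073 g
L-methionine: 0.24 g × (649 mL / 400 mL) = 0.389 g
peptone: 6.28 g × (649 mL / 400 mL) = 10.189 g
trehalose: 14 g × (649 mL / 400 mL) = 22.715 g
calcium chloride dihydrate: 0.53 g × (649 mL / 400 mL) = 0.860 g
L-glutamine: 1.19 g × (649 mL / 400 mL) = 1.931 g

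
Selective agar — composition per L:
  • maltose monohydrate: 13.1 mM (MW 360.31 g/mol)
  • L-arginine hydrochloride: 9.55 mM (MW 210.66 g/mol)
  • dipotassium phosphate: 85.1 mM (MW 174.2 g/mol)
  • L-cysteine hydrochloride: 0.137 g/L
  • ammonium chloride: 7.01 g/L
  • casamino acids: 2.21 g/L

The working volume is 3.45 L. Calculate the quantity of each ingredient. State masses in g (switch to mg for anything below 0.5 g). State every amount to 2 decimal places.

maltose monohydrate 16.28 g; L-arginine hydrochloride 6.94 g; dipotassium phosphate 51.14 g; L-cysteine hydrochloride 472.65 mg; ammonium chloride 24.18 g; casamino acids 7.62 g

Working volume: 3.45 L.
maltose monohydrate: 13.1 mmol/L × 360.31 g/mol × 3.45 L ÷ 1000 = 16.28 g
L-arginine hydrochloride: 9.55 mmol/L × 210.66 g/mol × 3.45 L ÷ 1000 = 6.94 g
dipotassium phosphate: 85.1 mmol/L × 174.2 g/mol × 3.45 L ÷ 1000 = 51.14 g
L-cysteine hydrochloride: 0.137 g/L × 3.45 L = 0.47265 g = 472.65 mg
ammonium chloride: 7.01 g/L × 3.45 L = 24.18 g
casamino acids: 2.21 g/L × 3.45 L = 7.62 g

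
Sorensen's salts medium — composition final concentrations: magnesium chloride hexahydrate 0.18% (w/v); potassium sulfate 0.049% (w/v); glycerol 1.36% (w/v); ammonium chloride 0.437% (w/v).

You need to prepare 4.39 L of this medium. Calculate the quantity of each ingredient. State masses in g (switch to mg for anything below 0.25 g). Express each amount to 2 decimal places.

Working volume: 4.39 L.
magnesium chloride hexahydrate: 0.18% w/v = 1.8 g/L → 1.8 × 4.39 L = 7.90 g
potassium sulfate: 0.049% w/v = 0.49 g/L → 0.49 × 4.39 L = 2.15 g
glycerol: 1.36 g per 100 mL × 4390 mL ÷ 100 = 59.70 g
ammonium chloride: 0.437% w/v = 4.37 g/L → 4.37 × 4.39 L = 19.18 g

magnesium chloride hexahydrate 7.90 g; potassium sulfate 2.15 g; glycerol 59.70 g; ammonium chloride 19.18 g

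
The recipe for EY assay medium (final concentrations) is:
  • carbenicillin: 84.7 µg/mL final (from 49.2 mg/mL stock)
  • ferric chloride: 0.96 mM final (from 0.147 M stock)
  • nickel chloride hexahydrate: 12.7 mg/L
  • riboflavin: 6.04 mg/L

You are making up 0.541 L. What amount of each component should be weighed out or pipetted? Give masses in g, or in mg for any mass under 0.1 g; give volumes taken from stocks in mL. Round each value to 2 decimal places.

Working volume: 0.541 L.
carbenicillin: dilute stock: 84.7 µg/mL × 541 mL ÷ 49200 µg/mL = 0.93 mL
ferric chloride: C1V1 = C2V2 → 0.96 mM × 541 mL ÷ 147 mM = 3.53 mL
nickel chloride hexahydrate: 12.7 mg/L × 0.541 L = 6.87 mg
riboflavin: 6.04 mg/L × 0.541 L = 3.27 mg

carbenicillin 0.93 mL; ferric chloride 3.53 mL; nickel chloride hexahydrate 6.87 mg; riboflavin 3.27 mg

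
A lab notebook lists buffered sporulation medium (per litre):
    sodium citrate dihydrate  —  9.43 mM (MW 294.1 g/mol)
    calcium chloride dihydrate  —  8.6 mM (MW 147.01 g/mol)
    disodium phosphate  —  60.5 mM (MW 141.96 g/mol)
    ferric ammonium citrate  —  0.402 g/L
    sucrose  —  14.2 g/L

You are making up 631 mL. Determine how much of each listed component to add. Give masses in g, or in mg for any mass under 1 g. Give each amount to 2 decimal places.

sodium citrate dihydrate 1.75 g; calcium chloride dihydrate 797.76 mg; disodium phosphate 5.42 g; ferric ammonium citrate 253.66 mg; sucrose 8.96 g

Working volume: 631 mL = 0.631 L.
sodium citrate dihydrate: 9.43 mmol/L × 294.1 g/mol × 0.631 L ÷ 1000 = 1.75 g
calcium chloride dihydrate: 8.6 mmol/L × 147.01 mg/mmol × 0.631 L = 797.76 mg
disodium phosphate: 60.5 mmol/L × 141.96 g/mol × 0.631 L ÷ 1000 = 5.42 g
ferric ammonium citrate: 0.402 g/L × 0.631 L = 0.253662 g = 253.66 mg
sucrose: 14.2 g/L × 0.631 L = 8.96 g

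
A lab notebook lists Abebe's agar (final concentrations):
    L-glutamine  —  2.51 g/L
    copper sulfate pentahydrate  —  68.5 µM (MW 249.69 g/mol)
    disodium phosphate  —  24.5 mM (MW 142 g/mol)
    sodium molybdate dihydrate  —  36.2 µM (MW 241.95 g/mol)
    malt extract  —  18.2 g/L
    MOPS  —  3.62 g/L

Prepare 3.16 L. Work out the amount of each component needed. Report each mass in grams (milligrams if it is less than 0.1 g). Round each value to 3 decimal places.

L-glutamine 7.932 g; copper sulfate pentahydrate 54.048 mg; disodium phosphate 10.994 g; sodium molybdate dihydrate 27.677 mg; malt extract 57.512 g; MOPS 11.439 g

Scale factor relative to 1 L: 3.16.
L-glutamine: 2.51 g/L × 3.16 L = 7.932 g
copper sulfate pentahydrate: 68.5 µmol/L × 249.69 g/mol × 3.16 L ÷ 1000 = 54.048 mg
disodium phosphate: 24.5 mmol/L × 142 g/mol × 3.16 L ÷ 1000 = 10.994 g
sodium molybdate dihydrate: 36.2 µmol/L × 241.95 g/mol × 3.16 L ÷ 1000 = 27.677 mg
malt extract: 18.2 g/L × 3.16 L = 57.512 g
MOPS: 3.62 g/L × 3.16 L = 11.439 g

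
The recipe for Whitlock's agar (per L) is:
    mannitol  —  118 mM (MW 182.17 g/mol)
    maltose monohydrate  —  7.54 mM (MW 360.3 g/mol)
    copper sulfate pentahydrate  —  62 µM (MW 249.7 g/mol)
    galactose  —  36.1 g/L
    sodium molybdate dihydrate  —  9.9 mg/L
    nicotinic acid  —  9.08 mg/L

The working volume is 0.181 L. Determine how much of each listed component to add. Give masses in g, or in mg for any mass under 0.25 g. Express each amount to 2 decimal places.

Working volume: 0.181 L.
mannitol: 118 mmol/L × 182.17 g/mol × 0.181 L ÷ 1000 = 3.89 g
maltose monohydrate: 7.54 mmol/L × 360.3 g/mol × 0.181 L ÷ 1000 = 0.49 g
copper sulfate pentahydrate: 62 µmol/L × 249.7 g/mol × 0.181 L ÷ 1000 = 2.80 mg
galactose: 36.1 g/L × 0.181 L = 6.53 g
sodium molybdate dihydrate: 9.9 mg/L × 0.181 L = 1.79 mg
nicotinic acid: 9.08 mg/L × 0.181 L = 1.64 mg

mannitol 3.89 g; maltose monohydrate 0.49 g; copper sulfate pentahydrate 2.80 mg; galactose 6.53 g; sodium molybdate dihydrate 1.79 mg; nicotinic acid 1.64 mg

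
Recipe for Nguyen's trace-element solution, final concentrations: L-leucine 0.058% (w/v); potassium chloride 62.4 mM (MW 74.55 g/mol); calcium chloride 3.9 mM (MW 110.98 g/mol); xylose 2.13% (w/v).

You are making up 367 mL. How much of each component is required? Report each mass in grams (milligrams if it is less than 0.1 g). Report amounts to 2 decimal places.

L-leucine 0.21 g; potassium chloride 1.71 g; calcium chloride 0.16 g; xylose 7.82 g

Scale factor relative to 1 L: 0.367.
L-leucine: 0.058 g per 100 mL × 367 mL ÷ 100 = 0.21 g
potassium chloride: 62.4 mmol/L × 74.55 g/mol × 0.367 L ÷ 1000 = 1.71 g
calcium chloride: 3.9 mmol/L × 110.98 g/mol × 0.367 L ÷ 1000 = 0.16 g
xylose: 2.13 g per 100 mL × 367 mL ÷ 100 = 7.82 g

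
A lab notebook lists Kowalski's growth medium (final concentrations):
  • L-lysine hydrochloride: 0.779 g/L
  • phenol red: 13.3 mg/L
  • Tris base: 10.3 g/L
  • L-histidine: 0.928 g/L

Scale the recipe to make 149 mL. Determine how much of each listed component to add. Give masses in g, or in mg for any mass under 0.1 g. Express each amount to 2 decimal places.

Working volume: 149 mL = 0.149 L.
L-lysine hydrochloride: 0.779 g/L × 0.149 L = 0.12 g
phenol red: 13.3 mg/L × 0.149 L = 1.98 mg
Tris base: 10.3 g/L × 0.149 L = 1.53 g
L-histidine: 0.928 g/L × 0.149 L = 0.14 g

L-lysine hydrochloride 0.12 g; phenol red 1.98 mg; Tris base 1.53 g; L-histidine 0.14 g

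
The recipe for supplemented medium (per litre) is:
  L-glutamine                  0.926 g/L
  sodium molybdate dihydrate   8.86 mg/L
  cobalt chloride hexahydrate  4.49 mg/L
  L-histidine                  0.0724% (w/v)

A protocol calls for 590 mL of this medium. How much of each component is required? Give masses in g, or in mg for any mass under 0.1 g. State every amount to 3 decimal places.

L-glutamine 0.546 g; sodium molybdate dihydrate 5.227 mg; cobalt chloride hexahydrate 2.649 mg; L-histidine 0.427 g

Working volume: 590 mL = 0.59 L.
L-glutamine: 0.926 g/L × 0.59 L = 0.546 g
sodium molybdate dihydrate: 8.86 mg/L × 0.59 L = 5.227 mg
cobalt chloride hexahydrate: 4.49 mg/L × 0.59 L = 2.649 mg
L-histidine: 0.0724% w/v = 0.724 g/L → 0.724 × 0.59 L = 0.427 g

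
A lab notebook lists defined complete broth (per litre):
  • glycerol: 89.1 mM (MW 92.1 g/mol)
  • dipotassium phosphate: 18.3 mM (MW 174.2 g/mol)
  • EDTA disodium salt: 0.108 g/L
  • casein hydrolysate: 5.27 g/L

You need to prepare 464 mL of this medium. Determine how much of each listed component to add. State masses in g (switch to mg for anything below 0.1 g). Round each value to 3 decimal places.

Target volume = 464 mL = 0.464 L.
glycerol: 89.1 mmol/L × 92.1 g/mol × 0.464 L ÷ 1000 = 3.808 g
dipotassium phosphate: 18.3 mmol/L × 174.2 g/mol × 0.464 L ÷ 1000 = 1.479 g
EDTA disodium salt: 0.108 g/L × 0.464 L = 0.050112 g = 50.112 mg
casein hydrolysate: 5.27 g/L × 0.464 L = 2.445 g

glycerol 3.808 g; dipotassium phosphate 1.479 g; EDTA disodium salt 50.112 mg; casein hydrolysate 2.445 g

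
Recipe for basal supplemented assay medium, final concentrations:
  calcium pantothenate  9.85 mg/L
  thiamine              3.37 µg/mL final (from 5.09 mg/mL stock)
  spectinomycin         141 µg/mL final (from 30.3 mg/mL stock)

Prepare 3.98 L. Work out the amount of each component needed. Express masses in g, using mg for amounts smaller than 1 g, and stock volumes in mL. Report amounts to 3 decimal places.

Scale factor relative to 1 L: 3.98.
calcium pantothenate: 9.85 mg/L × 3.98 L = 39.203 mg
thiamine: V = C2·V2/C1 = 3.37 µg/mL × 3980 mL ÷ 5090 µg/mL = 2.635 mL
spectinomycin: C1V1 = C2V2 → 141 µg/mL × 3980 mL ÷ 30300 µg/mL = 18.521 mL

calcium pantothenate 39.203 mg; thiamine 2.635 mL; spectinomycin 18.521 mL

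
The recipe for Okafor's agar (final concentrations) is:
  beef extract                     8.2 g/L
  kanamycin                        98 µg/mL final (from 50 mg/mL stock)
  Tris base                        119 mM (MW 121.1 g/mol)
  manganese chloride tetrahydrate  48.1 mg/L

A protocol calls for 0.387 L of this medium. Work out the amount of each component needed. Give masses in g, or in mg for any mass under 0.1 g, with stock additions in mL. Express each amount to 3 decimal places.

beef extract 3.173 g; kanamycin 0.759 mL; Tris base 5.577 g; manganese chloride tetrahydrate 18.615 mg

Scale factor relative to 1 L: 0.387.
beef extract: 8.2 g/L × 0.387 L = 3.173 g
kanamycin: C1V1 = C2V2 → 98 µg/mL × 387 mL ÷ 50000 µg/mL = 0.759 mL
Tris base: 119 mmol/L × 121.1 g/mol × 0.387 L ÷ 1000 = 5.577 g
manganese chloride tetrahydrate: 48.1 mg/L × 0.387 L = 18.615 mg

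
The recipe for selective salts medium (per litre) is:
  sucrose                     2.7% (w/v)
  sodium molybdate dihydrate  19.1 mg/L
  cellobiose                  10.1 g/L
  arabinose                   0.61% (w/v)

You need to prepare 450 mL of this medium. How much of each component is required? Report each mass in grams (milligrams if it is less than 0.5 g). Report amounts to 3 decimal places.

sucrose 12.150 g; sodium molybdate dihydrate 8.595 mg; cellobiose 4.545 g; arabinose 2.745 g

Working volume: 450 mL = 0.45 L.
sucrose: 2.7 g per 100 mL × 450 mL ÷ 100 = 12.150 g
sodium molybdate dihydrate: 19.1 mg/L × 0.45 L = 8.595 mg
cellobiose: 10.1 g/L × 0.45 L = 4.545 g
arabinose: 0.61% w/v = 6.1 g/L → 6.1 × 0.45 L = 2.745 g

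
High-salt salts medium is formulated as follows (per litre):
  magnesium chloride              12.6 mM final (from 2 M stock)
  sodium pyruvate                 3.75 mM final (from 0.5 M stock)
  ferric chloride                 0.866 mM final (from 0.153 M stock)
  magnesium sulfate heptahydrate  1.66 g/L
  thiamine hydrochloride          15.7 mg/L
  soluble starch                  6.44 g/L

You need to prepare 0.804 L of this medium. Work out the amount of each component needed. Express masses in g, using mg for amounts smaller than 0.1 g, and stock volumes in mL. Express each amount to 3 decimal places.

Scale factor relative to 1 L: 0.804.
magnesium chloride: V = C2·V2/C1 = 12.6 mM × 804 mL ÷ 2000 mM = 5.065 mL
sodium pyruvate: dilute stock: 3.75 mM × 804 mL ÷ 500 mM = 6.030 mL
ferric chloride: dilute stock: 0.866 mM × 804 mL ÷ 153 mM = 4.551 mL
magnesium sulfate heptahydrate: 1.66 g/L × 0.804 L = 1.335 g
thiamine hydrochloride: 15.7 mg/L × 0.804 L = 12.623 mg
soluble starch: 6.44 g/L × 0.804 L = 5.178 g

magnesium chloride 5.065 mL; sodium pyruvate 6.030 mL; ferric chloride 4.551 mL; magnesium sulfate heptahydrate 1.335 g; thiamine hydrochloride 12.623 mg; soluble starch 5.178 g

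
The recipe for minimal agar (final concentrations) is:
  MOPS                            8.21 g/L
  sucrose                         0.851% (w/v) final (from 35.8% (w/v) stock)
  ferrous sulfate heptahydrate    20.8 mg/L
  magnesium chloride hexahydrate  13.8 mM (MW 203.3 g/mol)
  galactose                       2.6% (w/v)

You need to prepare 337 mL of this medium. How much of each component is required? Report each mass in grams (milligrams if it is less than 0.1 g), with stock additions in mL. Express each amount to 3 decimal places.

MOPS 2.767 g; sucrose 8.011 mL; ferrous sulfate heptahydrate 7.010 mg; magnesium chloride hexahydrate 0.945 g; galactose 8.762 g

Scale factor relative to 1 L: 0.337.
MOPS: 8.21 g/L × 0.337 L = 2.767 g
sucrose: C1V1 = C2V2 → 0.851% ÷ 35.8% × 337 mL = 8.011 mL
ferrous sulfate heptahydrate: 20.8 mg/L × 0.337 L = 7.010 mg
magnesium chloride hexahydrate: 13.8 mmol/L × 203.3 g/mol × 0.337 L ÷ 1000 = 0.945 g
galactose: 2.6 g per 100 mL × 337 mL ÷ 100 = 8.762 g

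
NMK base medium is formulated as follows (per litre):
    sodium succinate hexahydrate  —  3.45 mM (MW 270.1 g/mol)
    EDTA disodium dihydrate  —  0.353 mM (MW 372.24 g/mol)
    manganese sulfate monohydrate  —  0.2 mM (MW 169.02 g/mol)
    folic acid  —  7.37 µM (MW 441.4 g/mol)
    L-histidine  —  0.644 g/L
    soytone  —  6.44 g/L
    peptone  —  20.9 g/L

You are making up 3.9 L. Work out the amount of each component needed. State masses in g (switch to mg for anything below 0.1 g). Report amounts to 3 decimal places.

Working volume: 3.9 L.
sodium succinate hexahydrate: 3.45 mmol/L × 270.1 g/mol × 3.9 L ÷ 1000 = 3.634 g
EDTA disodium dihydrate: 0.353 mmol/L × 372.24 g/mol × 3.9 L ÷ 1000 = 0.512 g
manganese sulfate monohydrate: 0.2 mmol/L × 169.02 g/mol × 3.9 L ÷ 1000 = 0.132 g
folic acid: 7.37 µmol/L × 441.4 g/mol × 3.9 L ÷ 1000 = 12.687 mg
L-histidine: 0.644 g/L × 3.9 L = 2.512 g
soytone: 6.44 g/L × 3.9 L = 25.116 g
peptone: 20.9 g/L × 3.9 L = 81.510 g

sodium succinate hexahydrate 3.634 g; EDTA disodium dihydrate 0.512 g; manganese sulfate monohydrate 0.132 g; folic acid 12.687 mg; L-histidine 2.512 g; soytone 25.116 g; peptone 81.510 g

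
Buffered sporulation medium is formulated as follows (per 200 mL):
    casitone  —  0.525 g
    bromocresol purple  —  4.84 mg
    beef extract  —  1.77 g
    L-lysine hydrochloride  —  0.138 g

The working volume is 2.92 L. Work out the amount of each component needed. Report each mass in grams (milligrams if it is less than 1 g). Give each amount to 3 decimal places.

Scale factor = 2920 mL / 200 mL = 14.6.
casitone: 0.525 g × (2920 mL / 200 mL) = 7.665 g
bromocresol purple: 4.84 mg × (2920 mL / 200 mL) = 70.664 mg
beef extract: 1.77 g × (2920 mL / 200 mL) = 25.842 g
L-lysine hydrochloride: 0.138 g × (2920 mL / 200 mL) = 2.015 g

casitone 7.665 g; bromocresol purple 70.664 mg; beef extract 25.842 g; L-lysine hydrochloride 2.015 g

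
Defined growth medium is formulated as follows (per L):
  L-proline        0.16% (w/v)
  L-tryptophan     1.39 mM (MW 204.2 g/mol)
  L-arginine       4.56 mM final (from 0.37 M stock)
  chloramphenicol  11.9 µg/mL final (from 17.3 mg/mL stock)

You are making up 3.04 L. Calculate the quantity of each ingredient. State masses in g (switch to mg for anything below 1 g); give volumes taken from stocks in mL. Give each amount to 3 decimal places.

L-proline 4.864 g; L-tryptophan 862.868 mg; L-arginine 37.466 mL; chloramphenicol 2.091 mL

Working volume: 3.04 L.
L-proline: 0.16 g per 100 mL × 3040 mL ÷ 100 = 4.864 g
L-tryptophan: 1.39 mmol/L × 204.2 mg/mmol × 3.04 L = 862.868 mg
L-arginine: V = C2·V2/C1 = 4.56 mM × 3040 mL ÷ 370 mM = 37.466 mL
chloramphenicol: V = C2·V2/C1 = 11.9 µg/mL × 3040 mL ÷ 17300 µg/mL = 2.091 mL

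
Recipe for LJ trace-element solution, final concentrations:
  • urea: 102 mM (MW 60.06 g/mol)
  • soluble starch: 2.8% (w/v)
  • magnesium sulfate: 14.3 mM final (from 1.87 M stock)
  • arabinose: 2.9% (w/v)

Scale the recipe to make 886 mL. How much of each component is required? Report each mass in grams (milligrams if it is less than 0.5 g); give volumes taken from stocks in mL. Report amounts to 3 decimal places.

Scale factor relative to 1 L: 0.886.
urea: 102 mmol/L × 60.06 g/mol × 0.886 L ÷ 1000 = 5.428 g
soluble starch: 2.8 g per 100 mL × 886 mL ÷ 100 = 24.808 g
magnesium sulfate: C1V1 = C2V2 → 14.3 mM × 886 mL ÷ 1870 mM = 6.775 mL
arabinose: 2.9 g per 100 mL × 886 mL ÷ 100 = 25.694 g

urea 5.428 g; soluble starch 24.808 g; magnesium sulfate 6.775 mL; arabinose 25.694 g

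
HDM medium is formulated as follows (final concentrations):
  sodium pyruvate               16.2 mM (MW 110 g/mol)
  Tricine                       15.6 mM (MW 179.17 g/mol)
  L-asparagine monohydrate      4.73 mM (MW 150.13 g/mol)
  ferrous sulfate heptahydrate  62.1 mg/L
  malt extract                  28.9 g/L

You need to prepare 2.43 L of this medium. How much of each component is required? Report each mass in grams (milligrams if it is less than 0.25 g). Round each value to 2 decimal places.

Working volume: 2.43 L.
sodium pyruvate: 16.2 mmol/L × 110 g/mol × 2.43 L ÷ 1000 = 4.33 g
Tricine: 15.6 mmol/L × 179.17 g/mol × 2.43 L ÷ 1000 = 6.79 g
L-asparagine monohydrate: 4.73 mmol/L × 150.13 g/mol × 2.43 L ÷ 1000 = 1.73 g
ferrous sulfate heptahydrate: 62.1 mg/L × 2.43 L = 150.90 mg
malt extract: 28.9 g/L × 2.43 L = 70.23 g

sodium pyruvate 4.33 g; Tricine 6.79 g; L-asparagine monohydrate 1.73 g; ferrous sulfate heptahydrate 150.90 mg; malt extract 70.23 g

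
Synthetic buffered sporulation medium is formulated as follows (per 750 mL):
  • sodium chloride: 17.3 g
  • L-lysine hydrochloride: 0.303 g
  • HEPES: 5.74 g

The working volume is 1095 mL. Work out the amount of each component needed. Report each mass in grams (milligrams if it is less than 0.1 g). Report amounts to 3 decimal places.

sodium chloride 25.258 g; L-lysine hydrochloride 0.442 g; HEPES 8.380 g

Ratio of target to recipe volume: 1095 / 750 = 1.46.
sodium chloride: 17.3 g × (1095 mL / 750 mL) = 25.258 g
L-lysine hydrochloride: 0.303 g × (1095 mL / 750 mL) = 0.442 g
HEPES: 5.74 g × (1095 mL / 750 mL) = 8.380 g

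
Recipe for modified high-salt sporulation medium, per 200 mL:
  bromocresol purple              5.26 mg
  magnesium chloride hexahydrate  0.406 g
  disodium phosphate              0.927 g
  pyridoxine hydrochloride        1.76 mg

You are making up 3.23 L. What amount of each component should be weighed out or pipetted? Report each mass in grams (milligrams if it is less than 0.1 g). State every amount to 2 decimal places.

Ratio of target to recipe volume: 3230 / 200 = 16.15.
bromocresol purple: 5.26 mg × (3230 mL / 200 mL) = 84.95 mg
magnesium chloride hexahydrate: 0.406 g × (3230 mL / 200 mL) = 6.56 g
disodium phosphate: 0.927 g × (3230 mL / 200 mL) = 14.97 g
pyridoxine hydrochloride: 1.76 mg × (3230 mL / 200 mL) = 28.42 mg

bromocresol purple 84.95 mg; magnesium chloride hexahydrate 6.56 g; disodium phosphate 14.97 g; pyridoxine hydrochloride 28.42 mg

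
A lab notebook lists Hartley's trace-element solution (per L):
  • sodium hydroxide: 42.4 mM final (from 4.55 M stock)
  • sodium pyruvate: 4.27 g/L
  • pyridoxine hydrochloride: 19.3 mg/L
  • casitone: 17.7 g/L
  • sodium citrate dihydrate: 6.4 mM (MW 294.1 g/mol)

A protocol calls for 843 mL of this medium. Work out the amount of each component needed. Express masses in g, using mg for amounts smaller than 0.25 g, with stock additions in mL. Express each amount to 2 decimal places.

sodium hydroxide 7.86 mL; sodium pyruvate 3.60 g; pyridoxine hydrochloride 16.27 mg; casitone 14.92 g; sodium citrate dihydrate 1.59 g

Working volume: 843 mL = 0.843 L.
sodium hydroxide: dilute stock: 42.4 mM × 843 mL ÷ 4550 mM = 7.86 mL
sodium pyruvate: 4.27 g/L × 0.843 L = 3.60 g
pyridoxine hydrochloride: 19.3 mg/L × 0.843 L = 16.27 mg
casitone: 17.7 g/L × 0.843 L = 14.92 g
sodium citrate dihydrate: 6.4 mmol/L × 294.1 g/mol × 0.843 L ÷ 1000 = 1.59 g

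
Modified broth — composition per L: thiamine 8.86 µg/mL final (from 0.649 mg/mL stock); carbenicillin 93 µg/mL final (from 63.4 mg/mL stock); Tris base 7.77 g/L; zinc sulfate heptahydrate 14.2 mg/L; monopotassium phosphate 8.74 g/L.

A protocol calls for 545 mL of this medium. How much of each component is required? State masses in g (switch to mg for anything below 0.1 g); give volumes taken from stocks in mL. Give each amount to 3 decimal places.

thiamine 7.440 mL; carbenicillin 0.799 mL; Tris base 4.235 g; zinc sulfate heptahydrate 7.739 mg; monopotassium phosphate 4.763 g

Working volume: 545 mL = 0.545 L.
thiamine: V = C2·V2/C1 = 8.86 µg/mL × 545 mL ÷ 649 µg/mL = 7.440 mL
carbenicillin: C1V1 = C2V2 → 93 µg/mL × 545 mL ÷ 63400 µg/mL = 0.799 mL
Tris base: 7.77 g/L × 0.545 L = 4.235 g
zinc sulfate heptahydrate: 14.2 mg/L × 0.545 L = 7.739 mg
monopotassium phosphate: 8.74 g/L × 0.545 L = 4.763 g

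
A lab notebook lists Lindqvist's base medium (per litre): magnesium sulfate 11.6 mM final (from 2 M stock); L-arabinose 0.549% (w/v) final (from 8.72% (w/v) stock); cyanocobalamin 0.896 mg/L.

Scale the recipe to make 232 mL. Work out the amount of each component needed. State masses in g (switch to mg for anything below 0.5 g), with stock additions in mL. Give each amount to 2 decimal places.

Target volume = 232 mL = 0.232 L.
magnesium sulfate: C1V1 = C2V2 → 11.6 mM × 232 mL ÷ 2000 mM = 1.35 mL
L-arabinose: C1V1 = C2V2 → 0.549% ÷ 8.72% × 232 mL = 14.61 mL
cyanocobalamin: 0.896 mg/L × 0.232 L = 0.21 mg

magnesium sulfate 1.35 mL; L-arabinose 14.61 mL; cyanocobalamin 0.21 mg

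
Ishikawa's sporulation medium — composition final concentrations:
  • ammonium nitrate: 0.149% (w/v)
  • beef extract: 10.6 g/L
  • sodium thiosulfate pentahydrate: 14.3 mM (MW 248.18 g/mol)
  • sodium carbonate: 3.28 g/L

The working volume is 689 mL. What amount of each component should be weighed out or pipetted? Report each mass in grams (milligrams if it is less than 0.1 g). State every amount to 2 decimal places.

ammonium nitrate 1.03 g; beef extract 7.30 g; sodium thiosulfate pentahydrate 2.45 g; sodium carbonate 2.26 g

Target volume = 689 mL = 0.689 L.
ammonium nitrate: 0.149% w/v = 1.49 g/L → 1.49 × 0.689 L = 1.03 g
beef extract: 10.6 g/L × 0.689 L = 7.30 g
sodium thiosulfate pentahydrate: 14.3 mmol/L × 248.18 g/mol × 0.689 L ÷ 1000 = 2.45 g
sodium carbonate: 3.28 g/L × 0.689 L = 2.26 g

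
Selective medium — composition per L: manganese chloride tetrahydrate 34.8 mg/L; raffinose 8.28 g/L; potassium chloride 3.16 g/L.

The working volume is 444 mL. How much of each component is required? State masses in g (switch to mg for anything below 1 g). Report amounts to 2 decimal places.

manganese chloride tetrahydrate 15.45 mg; raffinose 3.68 g; potassium chloride 1.40 g

Working volume: 444 mL = 0.444 L.
manganese chloride tetrahydrate: 34.8 mg/L × 0.444 L = 15.45 mg
raffinose: 8.28 g/L × 0.444 L = 3.68 g
potassium chloride: 3.16 g/L × 0.444 L = 1.40 g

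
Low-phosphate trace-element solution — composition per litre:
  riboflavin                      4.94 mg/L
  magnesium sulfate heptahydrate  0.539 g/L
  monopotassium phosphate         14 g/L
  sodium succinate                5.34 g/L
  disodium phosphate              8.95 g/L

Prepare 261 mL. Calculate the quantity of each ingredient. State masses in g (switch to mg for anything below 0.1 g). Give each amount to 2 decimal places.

Scale factor relative to 1 L: 0.261.
riboflavin: 4.94 mg/L × 0.261 L = 1.29 mg
magnesium sulfate heptahydrate: 0.539 g/L × 0.261 L = 0.14 g
monopotassium phosphate: 14 g/L × 0.261 L = 3.65 g
sodium succinate: 5.34 g/L × 0.261 L = 1.39 g
disodium phosphate: 8.95 g/L × 0.261 L = 2.34 g

riboflavin 1.29 mg; magnesium sulfate heptahydrate 0.14 g; monopotassium phosphate 3.65 g; sodium succinate 1.39 g; disodium phosphate 2.34 g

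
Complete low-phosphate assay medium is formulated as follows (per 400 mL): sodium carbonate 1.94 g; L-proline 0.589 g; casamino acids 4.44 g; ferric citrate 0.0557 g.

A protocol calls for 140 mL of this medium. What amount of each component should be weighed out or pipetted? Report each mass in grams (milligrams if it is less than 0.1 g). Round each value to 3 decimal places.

sodium carbonate 0.679 g; L-proline 0.206 g; casamino acids 1.554 g; ferric citrate 19.495 mg

Scale factor = 140 mL / 400 mL = 0.35.
sodium carbonate: 1.94 g × (140 mL / 400 mL) = 0.679 g
L-proline: 0.589 g × (140 mL / 400 mL) = 0.206 g
casamino acids: 4.44 g × (140 mL / 400 mL) = 1.554 g
ferric citrate: 0.0557 g × (140 mL / 400 mL) = 0.019495 g = 19.495 mg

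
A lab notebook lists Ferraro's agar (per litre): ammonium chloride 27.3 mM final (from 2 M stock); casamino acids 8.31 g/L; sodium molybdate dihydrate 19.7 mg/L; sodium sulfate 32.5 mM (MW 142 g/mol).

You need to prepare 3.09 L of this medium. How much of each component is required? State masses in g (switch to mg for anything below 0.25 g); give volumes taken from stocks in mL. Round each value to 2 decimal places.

Scale factor relative to 1 L: 3.09.
ammonium chloride: V = C2·V2/C1 = 27.3 mM × 3090 mL ÷ 2000 mM = 42.18 mL
casamino acids: 8.31 g/L × 3.09 L = 25.68 g
sodium molybdate dihydrate: 19.7 mg/L × 3.09 L = 60.87 mg
sodium sulfate: 32.5 mmol/L × 142 g/mol × 3.09 L ÷ 1000 = 14.26 g

ammonium chloride 42.18 mL; casamino acids 25.68 g; sodium molybdate dihydrate 60.87 mg; sodium sulfate 14.26 g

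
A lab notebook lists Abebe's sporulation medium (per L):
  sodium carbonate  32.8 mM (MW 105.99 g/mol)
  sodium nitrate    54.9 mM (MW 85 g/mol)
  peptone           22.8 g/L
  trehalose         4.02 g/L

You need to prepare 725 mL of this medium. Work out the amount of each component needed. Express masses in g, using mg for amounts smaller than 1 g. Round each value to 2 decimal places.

Scale factor relative to 1 L: 0.725.
sodium carbonate: 32.8 mmol/L × 105.99 g/mol × 0.725 L ÷ 1000 = 2.52 g
sodium nitrate: 54.9 mmol/L × 85 g/mol × 0.725 L ÷ 1000 = 3.38 g
peptone: 22.8 g/L × 0.725 L = 16.53 g
trehalose: 4.02 g/L × 0.725 L = 2.91 g

sodium carbonate 2.52 g; sodium nitrate 3.38 g; peptone 16.53 g; trehalose 2.91 g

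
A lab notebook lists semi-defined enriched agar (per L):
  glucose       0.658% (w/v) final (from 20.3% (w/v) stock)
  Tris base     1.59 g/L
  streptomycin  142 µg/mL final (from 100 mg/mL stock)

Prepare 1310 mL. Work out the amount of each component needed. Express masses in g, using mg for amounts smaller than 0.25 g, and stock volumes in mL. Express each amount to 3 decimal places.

glucose 42.462 mL; Tris base 2.083 g; streptomycin 1.860 mL

Working volume: 1310 mL = 1.31 L.
glucose: V = C2·V2/C1 = 0.658% ÷ 20.3% × 1310 mL = 42.462 mL
Tris base: 1.59 g/L × 1.31 L = 2.083 g
streptomycin: C1V1 = C2V2 → 142 µg/mL × 1310 mL ÷ 100000 µg/mL = 1.860 mL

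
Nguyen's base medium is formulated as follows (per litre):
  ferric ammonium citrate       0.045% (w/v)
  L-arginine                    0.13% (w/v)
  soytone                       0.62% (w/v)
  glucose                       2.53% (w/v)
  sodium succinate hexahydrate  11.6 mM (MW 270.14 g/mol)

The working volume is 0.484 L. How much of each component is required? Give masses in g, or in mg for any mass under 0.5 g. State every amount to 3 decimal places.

ferric ammonium citrate 217.800 mg; L-arginine 0.629 g; soytone 3.001 g; glucose 12.245 g; sodium succinate hexahydrate 1.517 g

Working volume: 0.484 L.
ferric ammonium citrate: 0.045 g per 100 mL × 484 mL ÷ 100 = 0.2178 g = 217.800 mg
L-arginine: 0.13% w/v = 1.3 g/L → 1.3 × 0.484 L = 0.629 g
soytone: 0.62 g per 100 mL × 484 mL ÷ 100 = 3.001 g
glucose: 2.53% w/v = 25.3 g/L → 25.3 × 0.484 L = 12.245 g
sodium succinate hexahydrate: 11.6 mmol/L × 270.14 g/mol × 0.484 L ÷ 1000 = 1.517 g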